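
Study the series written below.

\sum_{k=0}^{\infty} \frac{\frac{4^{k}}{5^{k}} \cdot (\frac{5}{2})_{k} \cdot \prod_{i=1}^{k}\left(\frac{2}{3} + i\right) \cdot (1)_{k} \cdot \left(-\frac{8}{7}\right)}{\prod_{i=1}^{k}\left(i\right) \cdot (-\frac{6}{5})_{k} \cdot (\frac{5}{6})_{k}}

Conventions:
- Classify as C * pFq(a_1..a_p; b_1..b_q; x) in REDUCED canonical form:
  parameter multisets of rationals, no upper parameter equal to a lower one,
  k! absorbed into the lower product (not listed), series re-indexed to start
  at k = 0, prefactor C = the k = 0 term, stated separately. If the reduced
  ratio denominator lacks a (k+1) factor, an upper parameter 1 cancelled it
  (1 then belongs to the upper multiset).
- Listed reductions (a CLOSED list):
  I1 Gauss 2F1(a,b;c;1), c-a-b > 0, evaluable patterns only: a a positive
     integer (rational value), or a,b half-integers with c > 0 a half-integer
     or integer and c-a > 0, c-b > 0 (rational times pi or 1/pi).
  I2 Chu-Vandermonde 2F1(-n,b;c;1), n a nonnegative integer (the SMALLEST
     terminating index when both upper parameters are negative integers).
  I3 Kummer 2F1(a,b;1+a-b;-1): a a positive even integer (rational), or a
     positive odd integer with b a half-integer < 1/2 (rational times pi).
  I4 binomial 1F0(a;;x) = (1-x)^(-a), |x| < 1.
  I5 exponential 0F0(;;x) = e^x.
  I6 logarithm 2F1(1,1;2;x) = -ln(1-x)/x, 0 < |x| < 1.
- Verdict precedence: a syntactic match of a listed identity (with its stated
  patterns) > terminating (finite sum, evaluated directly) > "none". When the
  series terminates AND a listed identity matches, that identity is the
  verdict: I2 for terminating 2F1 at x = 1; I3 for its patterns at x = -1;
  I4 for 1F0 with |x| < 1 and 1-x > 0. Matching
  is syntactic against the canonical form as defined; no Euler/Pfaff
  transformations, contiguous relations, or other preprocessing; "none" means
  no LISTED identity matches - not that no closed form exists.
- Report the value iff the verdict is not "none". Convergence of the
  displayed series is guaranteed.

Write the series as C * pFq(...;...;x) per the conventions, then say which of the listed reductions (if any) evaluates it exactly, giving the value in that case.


With C = -\frac{8}{7}: the canonical form is 3F2(1, \frac{5}{3}, \frac{5}{2}; -\frac{6}{5}, \frac{5}{6}; \frac{4}{5}). Verdict: none here - no I1-I6 shape fits x = \frac{4}{5} with lower {-\frac{6}{5}, \frac{5}{6}}.

Structural cue: with t_0 = -\frac{8}{7}, the running product (prefactor -8/7) telescopes to a rising factorial.
Term ratio: r(k) = \frac{4}{5} * (k+1) (k+\frac{5}{3}) (k+\frac{5}{2}) / [(k-\frac{6}{5}) (k+\frac{5}{6}) (k+1)] - poly over poly, x = \frac{4}{5} from leading terms; C = -\frac{8}{7} at k = 0.


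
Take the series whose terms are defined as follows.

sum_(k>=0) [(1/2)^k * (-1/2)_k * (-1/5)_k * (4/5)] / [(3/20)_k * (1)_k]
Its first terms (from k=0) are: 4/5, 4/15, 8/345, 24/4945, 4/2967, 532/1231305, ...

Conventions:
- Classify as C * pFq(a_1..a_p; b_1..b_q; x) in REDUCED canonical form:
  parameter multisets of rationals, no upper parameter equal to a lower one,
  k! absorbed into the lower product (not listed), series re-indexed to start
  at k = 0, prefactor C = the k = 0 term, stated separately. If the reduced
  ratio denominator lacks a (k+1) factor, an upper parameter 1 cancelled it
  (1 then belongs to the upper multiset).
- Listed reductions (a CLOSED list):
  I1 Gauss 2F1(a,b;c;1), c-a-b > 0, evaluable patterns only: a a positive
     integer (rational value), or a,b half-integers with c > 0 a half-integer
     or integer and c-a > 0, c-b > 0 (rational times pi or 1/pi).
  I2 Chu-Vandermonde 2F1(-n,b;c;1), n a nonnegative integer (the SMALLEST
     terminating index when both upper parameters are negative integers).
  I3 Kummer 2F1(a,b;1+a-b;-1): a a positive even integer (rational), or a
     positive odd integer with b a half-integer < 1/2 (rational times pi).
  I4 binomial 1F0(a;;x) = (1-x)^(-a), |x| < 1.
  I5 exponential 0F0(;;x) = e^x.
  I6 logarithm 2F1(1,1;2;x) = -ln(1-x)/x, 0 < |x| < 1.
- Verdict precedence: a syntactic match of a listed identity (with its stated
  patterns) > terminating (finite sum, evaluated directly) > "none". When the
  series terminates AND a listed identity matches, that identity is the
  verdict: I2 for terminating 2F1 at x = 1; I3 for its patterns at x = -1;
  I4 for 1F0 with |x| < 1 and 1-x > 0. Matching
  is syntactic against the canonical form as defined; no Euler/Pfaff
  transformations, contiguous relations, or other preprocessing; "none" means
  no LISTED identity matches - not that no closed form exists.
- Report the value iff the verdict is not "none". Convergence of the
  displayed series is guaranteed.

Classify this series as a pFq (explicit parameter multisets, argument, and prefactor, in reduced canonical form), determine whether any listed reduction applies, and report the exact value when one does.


At argument 1/2: a 2F1 with upper {-1/2, -1/5}, lower {3/20}, scaled by C = 4/5. Verdict: no listed reduction: x = 1/2 and upper {-1/2, -1/5} fail every I1-I6 pattern.

Key observation: x = (1/2) and (1)_k (C = 4/5) is k! itself.
Adjacent-term ratio: r(k) = (1/2) * (k-1/2) (k-1/5) / [(k+3/20) (k+1)] ; factor over Q: parameters, x = (1/2), and C = 4/5.


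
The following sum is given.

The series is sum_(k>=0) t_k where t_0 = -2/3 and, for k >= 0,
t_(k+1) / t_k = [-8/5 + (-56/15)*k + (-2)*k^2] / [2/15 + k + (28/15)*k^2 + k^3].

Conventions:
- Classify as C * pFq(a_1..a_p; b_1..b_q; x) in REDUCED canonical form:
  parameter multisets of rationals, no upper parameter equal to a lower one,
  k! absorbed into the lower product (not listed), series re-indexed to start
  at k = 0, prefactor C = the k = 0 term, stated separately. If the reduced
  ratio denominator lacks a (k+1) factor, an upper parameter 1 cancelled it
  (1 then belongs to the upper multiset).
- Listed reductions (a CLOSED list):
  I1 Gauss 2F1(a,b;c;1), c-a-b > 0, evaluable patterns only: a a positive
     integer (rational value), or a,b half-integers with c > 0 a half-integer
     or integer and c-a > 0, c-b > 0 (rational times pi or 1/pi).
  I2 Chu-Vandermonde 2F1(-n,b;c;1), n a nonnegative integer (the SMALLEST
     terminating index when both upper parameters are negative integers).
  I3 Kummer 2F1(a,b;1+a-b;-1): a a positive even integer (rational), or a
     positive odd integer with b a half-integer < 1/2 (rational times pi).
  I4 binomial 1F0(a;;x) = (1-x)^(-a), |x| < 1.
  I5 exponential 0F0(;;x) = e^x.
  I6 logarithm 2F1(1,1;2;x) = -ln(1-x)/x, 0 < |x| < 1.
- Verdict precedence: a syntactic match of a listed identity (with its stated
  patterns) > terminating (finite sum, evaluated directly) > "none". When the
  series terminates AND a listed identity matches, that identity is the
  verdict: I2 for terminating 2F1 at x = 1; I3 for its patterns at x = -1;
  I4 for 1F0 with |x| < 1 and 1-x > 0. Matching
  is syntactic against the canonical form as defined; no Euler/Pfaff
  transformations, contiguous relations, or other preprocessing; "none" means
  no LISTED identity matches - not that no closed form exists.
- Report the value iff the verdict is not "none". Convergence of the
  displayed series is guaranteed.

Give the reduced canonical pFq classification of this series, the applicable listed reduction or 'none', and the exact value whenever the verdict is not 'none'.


First insight: t_0 = -2/3 here, and the expanded ratio factors over Q; prefactor -2/3, roots give parameters.
Consecutive-term ratio: r(k) = (-2) * (k+6/5) / [(k+1/5) (k+1)] - rational in k, leading ratio (-2); with t_0 = -2/3, classification follows.

Reduced: x = -2, 1F1, upper = {6/5}, lower = {1/5}, C = -2/3. Verdict: none. No listed pattern accepts 1F1(6/5; 1/5; -2).


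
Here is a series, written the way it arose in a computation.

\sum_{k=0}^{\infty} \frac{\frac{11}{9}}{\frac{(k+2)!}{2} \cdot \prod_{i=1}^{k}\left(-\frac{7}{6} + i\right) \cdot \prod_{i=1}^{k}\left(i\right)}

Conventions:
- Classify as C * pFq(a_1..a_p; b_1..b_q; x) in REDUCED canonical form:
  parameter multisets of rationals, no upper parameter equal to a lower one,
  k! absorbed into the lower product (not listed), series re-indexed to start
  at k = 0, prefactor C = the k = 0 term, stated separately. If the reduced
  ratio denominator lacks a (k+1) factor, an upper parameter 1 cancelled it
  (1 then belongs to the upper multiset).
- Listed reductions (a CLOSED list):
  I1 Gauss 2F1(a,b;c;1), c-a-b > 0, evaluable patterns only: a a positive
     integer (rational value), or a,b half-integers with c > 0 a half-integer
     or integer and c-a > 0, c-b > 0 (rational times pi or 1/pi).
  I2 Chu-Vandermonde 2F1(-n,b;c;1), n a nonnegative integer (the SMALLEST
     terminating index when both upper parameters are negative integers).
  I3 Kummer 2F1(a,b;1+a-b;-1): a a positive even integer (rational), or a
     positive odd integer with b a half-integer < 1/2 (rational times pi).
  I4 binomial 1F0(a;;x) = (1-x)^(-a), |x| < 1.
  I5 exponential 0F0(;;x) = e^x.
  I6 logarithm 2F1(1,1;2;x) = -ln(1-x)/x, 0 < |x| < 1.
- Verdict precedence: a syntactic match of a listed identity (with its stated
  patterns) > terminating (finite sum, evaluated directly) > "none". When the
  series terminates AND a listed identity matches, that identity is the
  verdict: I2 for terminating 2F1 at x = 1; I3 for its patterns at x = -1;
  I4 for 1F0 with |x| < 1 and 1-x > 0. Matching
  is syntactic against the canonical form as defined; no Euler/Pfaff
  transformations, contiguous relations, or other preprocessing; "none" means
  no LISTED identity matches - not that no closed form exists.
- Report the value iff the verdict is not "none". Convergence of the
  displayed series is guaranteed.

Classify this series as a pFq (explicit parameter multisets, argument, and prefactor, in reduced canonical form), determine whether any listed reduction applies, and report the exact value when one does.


At argument 1: a 0F2 with upper {-}, lower {-\frac{1}{6}, 3}, scaled by C = \frac{11}{9}. Verdict: none here - no I1-I6 shape fits x = 1 with lower {-\frac{1}{6}, 3}.

First insight: x = 1 and the product of the first k integers (C = 11/9, x = 1) is k!.
Adjacent-term ratio: r(k) = 1 * 1 / [(k-\frac{1}{6}) (k+3) (k+1)] - rational in k. x = 1; t_0 = \frac{11}{9}; negate the roots.


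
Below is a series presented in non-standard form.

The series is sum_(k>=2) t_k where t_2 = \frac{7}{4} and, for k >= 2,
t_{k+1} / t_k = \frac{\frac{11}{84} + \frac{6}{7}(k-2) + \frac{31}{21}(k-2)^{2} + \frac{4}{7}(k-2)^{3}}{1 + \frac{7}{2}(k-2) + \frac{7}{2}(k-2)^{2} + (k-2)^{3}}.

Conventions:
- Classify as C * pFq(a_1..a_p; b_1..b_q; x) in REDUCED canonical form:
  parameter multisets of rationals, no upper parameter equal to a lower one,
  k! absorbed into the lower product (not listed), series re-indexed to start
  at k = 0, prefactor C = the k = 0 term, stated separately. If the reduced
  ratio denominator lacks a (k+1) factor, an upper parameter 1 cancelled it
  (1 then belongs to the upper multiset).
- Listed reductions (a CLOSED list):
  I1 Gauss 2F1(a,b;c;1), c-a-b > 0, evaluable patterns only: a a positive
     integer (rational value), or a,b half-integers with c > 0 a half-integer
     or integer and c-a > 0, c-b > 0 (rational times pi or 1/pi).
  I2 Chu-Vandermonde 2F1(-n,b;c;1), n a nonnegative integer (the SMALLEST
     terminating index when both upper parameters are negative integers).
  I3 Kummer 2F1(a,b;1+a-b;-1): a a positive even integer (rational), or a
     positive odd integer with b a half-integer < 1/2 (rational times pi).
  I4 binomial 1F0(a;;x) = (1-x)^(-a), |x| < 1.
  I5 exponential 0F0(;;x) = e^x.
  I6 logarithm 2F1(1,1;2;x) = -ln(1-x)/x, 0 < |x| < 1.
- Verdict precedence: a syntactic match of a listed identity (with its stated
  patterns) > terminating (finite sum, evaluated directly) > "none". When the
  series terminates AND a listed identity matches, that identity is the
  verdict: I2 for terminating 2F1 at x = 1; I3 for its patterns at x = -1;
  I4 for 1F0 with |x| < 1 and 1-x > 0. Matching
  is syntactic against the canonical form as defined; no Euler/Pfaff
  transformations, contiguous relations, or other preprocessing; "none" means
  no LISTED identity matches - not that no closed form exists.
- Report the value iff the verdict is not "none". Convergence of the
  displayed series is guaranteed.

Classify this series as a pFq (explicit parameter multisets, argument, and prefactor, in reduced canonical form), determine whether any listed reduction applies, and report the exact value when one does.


Canonical form: C = \frac{7}{4} times 2F1 with upper {\frac{1}{4}, \frac{11}{6}}, lower {2}, x = \frac{4}{7}. Verdict: no listed reduction: x = \frac{4}{7} and upper {\frac{1}{4}, \frac{11}{6}} fail every I1-I6 pattern.

The tell: t_0 = \frac{7}{4} here, and roots of the ratio polynomials (prefactor 7/4) are the negated parameters.
Ratio: r(k) = \frac{4}{7} * (k+\frac{1}{4}) (k+\frac{11}{6}) / [(k+2) (k+1)] - poly over poly, x = \frac{4}{7} from leading terms; C = \frac{7}{4} at k = 0.


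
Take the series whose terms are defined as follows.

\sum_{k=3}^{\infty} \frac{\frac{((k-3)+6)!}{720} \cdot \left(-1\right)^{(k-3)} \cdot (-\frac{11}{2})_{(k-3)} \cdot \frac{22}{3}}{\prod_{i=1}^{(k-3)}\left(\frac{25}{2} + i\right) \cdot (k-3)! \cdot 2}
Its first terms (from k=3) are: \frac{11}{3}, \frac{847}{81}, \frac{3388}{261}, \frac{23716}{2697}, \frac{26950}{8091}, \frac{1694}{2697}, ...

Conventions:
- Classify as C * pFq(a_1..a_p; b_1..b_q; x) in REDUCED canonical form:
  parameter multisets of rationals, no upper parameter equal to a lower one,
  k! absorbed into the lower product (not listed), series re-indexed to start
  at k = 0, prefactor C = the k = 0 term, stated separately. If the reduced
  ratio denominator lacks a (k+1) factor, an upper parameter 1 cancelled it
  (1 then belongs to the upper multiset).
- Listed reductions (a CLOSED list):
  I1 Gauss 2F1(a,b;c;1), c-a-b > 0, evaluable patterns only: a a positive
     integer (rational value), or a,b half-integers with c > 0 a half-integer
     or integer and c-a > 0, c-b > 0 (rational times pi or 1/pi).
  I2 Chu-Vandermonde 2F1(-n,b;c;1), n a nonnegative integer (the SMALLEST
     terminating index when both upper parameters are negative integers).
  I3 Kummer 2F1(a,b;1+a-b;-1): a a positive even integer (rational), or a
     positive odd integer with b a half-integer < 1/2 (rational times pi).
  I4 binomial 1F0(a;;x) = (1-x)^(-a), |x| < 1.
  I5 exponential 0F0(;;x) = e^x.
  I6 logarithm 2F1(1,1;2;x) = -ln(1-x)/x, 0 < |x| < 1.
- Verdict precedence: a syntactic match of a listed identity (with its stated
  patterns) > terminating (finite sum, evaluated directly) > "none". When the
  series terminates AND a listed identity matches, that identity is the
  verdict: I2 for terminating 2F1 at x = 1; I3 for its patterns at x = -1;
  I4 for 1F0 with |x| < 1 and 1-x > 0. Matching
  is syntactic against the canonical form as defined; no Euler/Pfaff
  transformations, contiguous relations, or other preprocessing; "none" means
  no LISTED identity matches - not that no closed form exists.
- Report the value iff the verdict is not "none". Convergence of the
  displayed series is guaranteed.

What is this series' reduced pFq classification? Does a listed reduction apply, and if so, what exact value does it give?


Reduced: x = -1, 2F1, upper = {-\frac{11}{2}, 7}, lower = {\frac{27}{2}}, C = \frac{11}{3}. Verdict: the Kummer evaluation I3 matches (x = -1; c = \frac{27}{2} equals 1+a-b for upper {-\frac{11}{2}, 7}: listed pattern). Its exact value is \frac{10225089875}{805306368} \cdot \pi.

Key step: with t_0 = \frac{11}{3}, the factorial ratio (C = 11/3, x = -1) (k+a-1)!/(a-1)! is a rising factorial (a)_k.
Ratio: r(k) = -1 * (k-\frac{11}{2}) (k+7) / [(k+\frac{27}{2}) (k+1)] ; factor over Q: parameters, x = -1, and C = \frac{11}{3}.


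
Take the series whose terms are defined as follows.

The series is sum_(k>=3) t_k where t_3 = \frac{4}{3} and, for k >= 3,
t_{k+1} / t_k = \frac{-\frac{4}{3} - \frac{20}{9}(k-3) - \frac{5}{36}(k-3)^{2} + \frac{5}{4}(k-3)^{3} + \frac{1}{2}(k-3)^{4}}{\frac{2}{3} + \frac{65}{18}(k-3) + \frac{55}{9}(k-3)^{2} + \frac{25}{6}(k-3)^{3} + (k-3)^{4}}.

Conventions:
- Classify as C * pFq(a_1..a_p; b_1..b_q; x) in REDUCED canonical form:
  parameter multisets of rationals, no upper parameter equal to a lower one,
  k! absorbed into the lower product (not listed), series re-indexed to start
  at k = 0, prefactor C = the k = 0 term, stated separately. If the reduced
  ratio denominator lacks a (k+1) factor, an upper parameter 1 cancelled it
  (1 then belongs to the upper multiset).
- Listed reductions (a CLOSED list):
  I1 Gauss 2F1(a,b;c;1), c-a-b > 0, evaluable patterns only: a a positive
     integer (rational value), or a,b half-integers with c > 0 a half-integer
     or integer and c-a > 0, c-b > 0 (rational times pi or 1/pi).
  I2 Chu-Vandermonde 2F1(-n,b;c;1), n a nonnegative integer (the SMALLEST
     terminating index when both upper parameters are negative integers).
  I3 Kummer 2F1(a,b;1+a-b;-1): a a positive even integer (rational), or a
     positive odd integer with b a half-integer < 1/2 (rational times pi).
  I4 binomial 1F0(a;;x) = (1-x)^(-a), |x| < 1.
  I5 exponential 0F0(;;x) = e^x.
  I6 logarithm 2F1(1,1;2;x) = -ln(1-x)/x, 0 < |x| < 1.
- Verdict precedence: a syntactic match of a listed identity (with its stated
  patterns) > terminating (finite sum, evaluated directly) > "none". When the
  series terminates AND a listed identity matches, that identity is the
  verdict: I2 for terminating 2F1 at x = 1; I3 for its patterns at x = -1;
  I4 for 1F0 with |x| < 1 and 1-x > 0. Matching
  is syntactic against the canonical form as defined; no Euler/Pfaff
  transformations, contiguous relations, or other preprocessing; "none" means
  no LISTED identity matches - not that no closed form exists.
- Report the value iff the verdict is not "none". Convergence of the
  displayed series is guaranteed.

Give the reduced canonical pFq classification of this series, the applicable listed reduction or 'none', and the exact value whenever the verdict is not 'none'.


Key observation: x = \frac{1}{2} and the parameter 4/3 appears in both the upper and lower lists and cancels (alongside the other common factor).
Consecutive-term ratio: r(k) = \frac{1}{2} * (k-\frac{4}{3}) (k+1) / [(k+\frac{1}{3}) (k+1)] - poly over poly, x = \frac{1}{2} from leading terms; C = \frac{4}{3} at k = 0.

Canonical form: C = \frac{4}{3} times 2F1 with upper {-\frac{4}{3}, 1}, lower {\frac{1}{3}}, x = \frac{1}{2}. Verdict: none. A 2F1 with upper {-\frac{4}{3}, 1} fits none of I1-I6 at x = \frac{1}{2}; the sum runs forever.


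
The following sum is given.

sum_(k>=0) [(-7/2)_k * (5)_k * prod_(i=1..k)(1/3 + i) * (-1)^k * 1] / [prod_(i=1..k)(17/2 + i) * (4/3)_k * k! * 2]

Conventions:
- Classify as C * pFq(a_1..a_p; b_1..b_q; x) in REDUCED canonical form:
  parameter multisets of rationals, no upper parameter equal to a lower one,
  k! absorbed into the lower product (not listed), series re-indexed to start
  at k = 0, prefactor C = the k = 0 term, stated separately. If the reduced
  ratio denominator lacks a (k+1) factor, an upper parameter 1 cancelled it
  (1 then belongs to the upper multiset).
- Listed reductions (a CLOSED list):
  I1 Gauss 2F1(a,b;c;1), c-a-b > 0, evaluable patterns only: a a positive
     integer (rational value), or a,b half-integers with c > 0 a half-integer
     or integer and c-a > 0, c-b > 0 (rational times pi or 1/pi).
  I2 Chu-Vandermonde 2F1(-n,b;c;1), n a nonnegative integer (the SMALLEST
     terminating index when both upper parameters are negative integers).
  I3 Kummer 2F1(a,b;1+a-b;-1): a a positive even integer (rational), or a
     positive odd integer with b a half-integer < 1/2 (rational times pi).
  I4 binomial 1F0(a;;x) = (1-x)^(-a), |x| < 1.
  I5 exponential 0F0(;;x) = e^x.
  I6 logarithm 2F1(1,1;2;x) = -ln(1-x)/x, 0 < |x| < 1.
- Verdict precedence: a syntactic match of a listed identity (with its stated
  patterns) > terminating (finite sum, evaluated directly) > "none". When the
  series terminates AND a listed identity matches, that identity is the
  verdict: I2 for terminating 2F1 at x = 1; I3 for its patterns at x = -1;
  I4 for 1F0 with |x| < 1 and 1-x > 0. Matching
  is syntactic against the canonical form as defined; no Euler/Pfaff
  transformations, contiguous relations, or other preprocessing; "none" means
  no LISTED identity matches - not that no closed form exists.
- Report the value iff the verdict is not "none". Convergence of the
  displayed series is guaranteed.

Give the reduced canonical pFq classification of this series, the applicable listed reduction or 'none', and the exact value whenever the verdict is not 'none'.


First insight: with t_0 = 1/2, the running product (C = 1/2) telescopes to a rising factorial.
Ratio: r(k) = (-1) * (k-7/2) (k+5) / [(k+19/2) (k+1)] - rational in k, leading ratio (-1); with t_0 = 1/2, classification follows.

This is 1/2 * 2F1(-7/2, 5; 19/2; -1) in reduced canonical form. Verdict at x = -1: Kummer (I3) matches (x = -1; c = 19/2 equals 1+a-b for upper {-7/2, 5}: listed pattern). Exact value: (765765/1048576) * pi.


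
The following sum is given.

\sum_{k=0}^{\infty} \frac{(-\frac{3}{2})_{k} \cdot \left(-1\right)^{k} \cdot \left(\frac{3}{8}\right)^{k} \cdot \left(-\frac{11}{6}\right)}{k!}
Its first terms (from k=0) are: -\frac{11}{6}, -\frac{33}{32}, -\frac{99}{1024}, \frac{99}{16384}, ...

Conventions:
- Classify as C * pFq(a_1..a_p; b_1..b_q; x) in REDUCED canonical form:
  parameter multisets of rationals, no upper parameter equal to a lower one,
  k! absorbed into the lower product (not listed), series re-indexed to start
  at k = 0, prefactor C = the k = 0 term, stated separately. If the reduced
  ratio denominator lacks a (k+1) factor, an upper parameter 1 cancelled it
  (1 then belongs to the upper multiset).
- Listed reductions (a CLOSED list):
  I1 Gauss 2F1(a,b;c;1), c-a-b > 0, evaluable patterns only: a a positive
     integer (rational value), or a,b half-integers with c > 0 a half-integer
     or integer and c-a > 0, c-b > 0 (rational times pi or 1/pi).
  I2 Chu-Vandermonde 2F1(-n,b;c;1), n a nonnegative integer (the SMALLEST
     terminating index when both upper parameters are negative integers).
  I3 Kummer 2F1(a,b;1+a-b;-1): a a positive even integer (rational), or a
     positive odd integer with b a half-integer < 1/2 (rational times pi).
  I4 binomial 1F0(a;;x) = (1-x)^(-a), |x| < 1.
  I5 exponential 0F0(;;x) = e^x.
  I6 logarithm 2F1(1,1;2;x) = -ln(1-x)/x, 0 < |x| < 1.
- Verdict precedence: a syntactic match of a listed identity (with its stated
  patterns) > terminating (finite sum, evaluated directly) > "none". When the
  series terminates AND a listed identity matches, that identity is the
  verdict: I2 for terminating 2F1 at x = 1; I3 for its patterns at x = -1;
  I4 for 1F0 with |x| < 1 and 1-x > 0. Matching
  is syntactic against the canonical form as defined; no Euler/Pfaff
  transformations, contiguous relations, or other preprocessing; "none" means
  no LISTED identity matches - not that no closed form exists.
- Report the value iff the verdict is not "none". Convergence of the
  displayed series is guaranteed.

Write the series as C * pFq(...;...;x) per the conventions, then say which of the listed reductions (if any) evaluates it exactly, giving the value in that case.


At argument -\frac{3}{8}: a 1F0 with upper {-\frac{3}{2}}, lower {-}, scaled by C = -\frac{11}{6}. Verdict (x = -\frac{3}{8}): the binomial series (I4) applies (the 1F0 binomial series: exponent 3/2, x = -\frac{3}{8}). Value: \left(-\frac{11}{6}\right) \cdot \left(\frac{11}{8}\right)^{\frac{3}{2}}.

The tell: t_0 = -\frac{11}{6} here, and the (-1)^k factor (C = -11/6) folds into the argument's sign.
Step ratio: r(k) = -\frac{3}{8} * (k-\frac{3}{2}) / [(k+1)] - poly over poly, x = -\frac{3}{8} from leading terms; C = -\frac{11}{6} at k = 0.


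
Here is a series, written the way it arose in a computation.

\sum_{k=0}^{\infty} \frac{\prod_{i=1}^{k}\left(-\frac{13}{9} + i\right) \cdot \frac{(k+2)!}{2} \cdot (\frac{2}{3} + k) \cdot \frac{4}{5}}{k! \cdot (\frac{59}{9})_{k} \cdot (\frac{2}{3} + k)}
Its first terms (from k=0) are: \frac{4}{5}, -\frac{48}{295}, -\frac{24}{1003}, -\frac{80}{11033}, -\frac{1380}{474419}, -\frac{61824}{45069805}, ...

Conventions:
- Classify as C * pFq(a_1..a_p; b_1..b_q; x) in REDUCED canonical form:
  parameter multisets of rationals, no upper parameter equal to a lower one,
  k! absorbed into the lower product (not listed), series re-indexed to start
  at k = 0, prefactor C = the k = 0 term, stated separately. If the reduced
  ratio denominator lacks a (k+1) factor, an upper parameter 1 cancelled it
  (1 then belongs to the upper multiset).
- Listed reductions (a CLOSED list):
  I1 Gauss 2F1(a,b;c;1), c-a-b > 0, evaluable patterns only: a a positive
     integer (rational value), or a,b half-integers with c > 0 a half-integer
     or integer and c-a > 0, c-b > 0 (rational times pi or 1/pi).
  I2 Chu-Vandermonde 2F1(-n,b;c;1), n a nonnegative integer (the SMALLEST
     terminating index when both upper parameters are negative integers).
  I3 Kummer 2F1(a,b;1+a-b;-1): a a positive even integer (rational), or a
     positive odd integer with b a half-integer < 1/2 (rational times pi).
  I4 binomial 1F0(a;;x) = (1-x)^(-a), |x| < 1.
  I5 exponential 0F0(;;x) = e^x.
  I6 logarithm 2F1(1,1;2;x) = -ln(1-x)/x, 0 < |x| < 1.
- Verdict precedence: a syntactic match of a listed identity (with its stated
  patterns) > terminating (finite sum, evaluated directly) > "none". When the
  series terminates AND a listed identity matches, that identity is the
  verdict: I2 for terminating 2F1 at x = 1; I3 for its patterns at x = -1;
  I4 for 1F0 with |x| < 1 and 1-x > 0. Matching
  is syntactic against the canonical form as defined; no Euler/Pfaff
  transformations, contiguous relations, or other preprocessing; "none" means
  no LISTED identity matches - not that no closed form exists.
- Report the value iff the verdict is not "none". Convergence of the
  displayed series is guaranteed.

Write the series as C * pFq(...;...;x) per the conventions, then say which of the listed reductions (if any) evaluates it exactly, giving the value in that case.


Reduced: x = 1, 2F1, upper = {-\frac{4}{9}, 3}, lower = {\frac{59}{9}}, C = \frac{4}{5}. Verdict: Gauss (I1, integer-parameter pattern) fires (x = 1: the Gamma ratio telescopes since c-a-b = 4 > 0 and a = 3 in Z>0). Sum: \frac{1312}{2187}.

Key observation: x = 1 and striking the common factor k + 2/3 reduces the term (C = 4/5).
Term ratio: r(k) = 1 * (k-\frac{4}{9}) (k+3) / [(k+\frac{59}{9}) (k+1)] ; factor over Q: parameters, x = 1, and C = \frac{4}{5}.


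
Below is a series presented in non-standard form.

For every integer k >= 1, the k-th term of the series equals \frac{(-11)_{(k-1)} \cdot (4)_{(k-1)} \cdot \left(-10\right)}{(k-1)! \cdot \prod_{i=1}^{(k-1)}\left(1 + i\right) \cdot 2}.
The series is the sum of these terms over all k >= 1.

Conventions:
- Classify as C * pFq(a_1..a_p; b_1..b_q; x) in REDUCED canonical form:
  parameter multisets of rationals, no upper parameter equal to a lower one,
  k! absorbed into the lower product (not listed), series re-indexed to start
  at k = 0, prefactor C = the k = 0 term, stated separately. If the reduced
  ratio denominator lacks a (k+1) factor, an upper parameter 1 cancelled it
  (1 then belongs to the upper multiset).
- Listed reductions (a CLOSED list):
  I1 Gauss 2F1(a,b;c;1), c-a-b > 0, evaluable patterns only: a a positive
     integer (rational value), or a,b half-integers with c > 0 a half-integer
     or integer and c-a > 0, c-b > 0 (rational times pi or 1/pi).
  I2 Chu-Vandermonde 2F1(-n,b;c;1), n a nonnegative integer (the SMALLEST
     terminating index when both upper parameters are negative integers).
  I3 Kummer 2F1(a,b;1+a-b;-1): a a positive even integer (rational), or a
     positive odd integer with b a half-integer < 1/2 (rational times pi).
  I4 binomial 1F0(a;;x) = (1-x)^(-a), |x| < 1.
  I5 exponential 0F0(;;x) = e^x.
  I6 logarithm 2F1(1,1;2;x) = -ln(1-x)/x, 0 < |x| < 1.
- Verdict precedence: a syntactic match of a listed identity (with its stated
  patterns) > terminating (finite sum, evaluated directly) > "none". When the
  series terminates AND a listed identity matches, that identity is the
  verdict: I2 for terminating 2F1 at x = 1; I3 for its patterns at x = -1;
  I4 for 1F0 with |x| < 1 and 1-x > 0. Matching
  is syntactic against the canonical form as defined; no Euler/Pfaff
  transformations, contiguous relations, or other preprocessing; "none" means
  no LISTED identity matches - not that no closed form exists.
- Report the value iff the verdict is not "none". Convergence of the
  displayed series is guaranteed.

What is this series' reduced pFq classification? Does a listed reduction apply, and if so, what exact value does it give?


Canonical form: C = -5 times 2F1 with upper {-11, 4}, lower {2}, x = 1. Verdict at x = 1: Vandermonde's identity (I2) matches (terminating 2F1 at x = 1 with n = 11, b = 4, c = 2). Its exact value is 0.

The tell: t_0 = -5 here, and the constant factors (C = -5) combine into one prefactor.
Adjacent-term ratio: r(k) = 1 * (k-11) (k+4) / [(k+2) (k+1)] - rational; roots negated = parameters, x = 1, C = -5.


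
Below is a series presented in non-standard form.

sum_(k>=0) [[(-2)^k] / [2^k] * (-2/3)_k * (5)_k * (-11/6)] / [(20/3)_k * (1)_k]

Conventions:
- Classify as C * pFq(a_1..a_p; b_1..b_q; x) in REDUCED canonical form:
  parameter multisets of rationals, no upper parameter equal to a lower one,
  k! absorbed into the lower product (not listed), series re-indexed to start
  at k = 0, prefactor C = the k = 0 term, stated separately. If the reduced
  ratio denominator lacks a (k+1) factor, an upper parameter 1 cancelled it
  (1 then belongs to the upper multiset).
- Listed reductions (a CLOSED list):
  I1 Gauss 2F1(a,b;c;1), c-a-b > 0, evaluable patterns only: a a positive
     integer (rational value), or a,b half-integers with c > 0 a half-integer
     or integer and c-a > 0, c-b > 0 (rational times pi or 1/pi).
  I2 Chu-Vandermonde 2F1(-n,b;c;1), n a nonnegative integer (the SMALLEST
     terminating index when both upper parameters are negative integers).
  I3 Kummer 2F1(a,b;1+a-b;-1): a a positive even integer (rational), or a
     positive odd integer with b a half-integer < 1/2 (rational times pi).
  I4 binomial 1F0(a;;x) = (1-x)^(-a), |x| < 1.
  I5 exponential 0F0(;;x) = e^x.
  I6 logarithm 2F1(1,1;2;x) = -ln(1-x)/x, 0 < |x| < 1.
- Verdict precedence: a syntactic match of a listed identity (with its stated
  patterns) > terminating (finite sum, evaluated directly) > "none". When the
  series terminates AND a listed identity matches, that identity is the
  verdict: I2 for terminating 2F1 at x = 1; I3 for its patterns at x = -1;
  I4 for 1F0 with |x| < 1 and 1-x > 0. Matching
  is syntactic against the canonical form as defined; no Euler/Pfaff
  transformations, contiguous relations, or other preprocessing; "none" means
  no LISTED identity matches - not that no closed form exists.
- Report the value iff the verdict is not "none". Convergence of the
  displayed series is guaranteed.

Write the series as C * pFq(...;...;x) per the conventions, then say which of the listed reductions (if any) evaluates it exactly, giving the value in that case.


First insight: with t_0 = -11/6, the two k-th powers (prefactor -11/6) combine into one argument.
Step ratio: r(k) = (-1) * (k-2/3) (k+5) / [(k+20/3) (k+1)] ; factor over Q: parameters, x = (-1), and C = -11/6.

With C = -11/6: the canonical form is 2F1(-2/3, 5; 20/3; -1). Verdict: none (x = -1): each listed identity misses the multisets {-2/3, 5} ; {20/3}.


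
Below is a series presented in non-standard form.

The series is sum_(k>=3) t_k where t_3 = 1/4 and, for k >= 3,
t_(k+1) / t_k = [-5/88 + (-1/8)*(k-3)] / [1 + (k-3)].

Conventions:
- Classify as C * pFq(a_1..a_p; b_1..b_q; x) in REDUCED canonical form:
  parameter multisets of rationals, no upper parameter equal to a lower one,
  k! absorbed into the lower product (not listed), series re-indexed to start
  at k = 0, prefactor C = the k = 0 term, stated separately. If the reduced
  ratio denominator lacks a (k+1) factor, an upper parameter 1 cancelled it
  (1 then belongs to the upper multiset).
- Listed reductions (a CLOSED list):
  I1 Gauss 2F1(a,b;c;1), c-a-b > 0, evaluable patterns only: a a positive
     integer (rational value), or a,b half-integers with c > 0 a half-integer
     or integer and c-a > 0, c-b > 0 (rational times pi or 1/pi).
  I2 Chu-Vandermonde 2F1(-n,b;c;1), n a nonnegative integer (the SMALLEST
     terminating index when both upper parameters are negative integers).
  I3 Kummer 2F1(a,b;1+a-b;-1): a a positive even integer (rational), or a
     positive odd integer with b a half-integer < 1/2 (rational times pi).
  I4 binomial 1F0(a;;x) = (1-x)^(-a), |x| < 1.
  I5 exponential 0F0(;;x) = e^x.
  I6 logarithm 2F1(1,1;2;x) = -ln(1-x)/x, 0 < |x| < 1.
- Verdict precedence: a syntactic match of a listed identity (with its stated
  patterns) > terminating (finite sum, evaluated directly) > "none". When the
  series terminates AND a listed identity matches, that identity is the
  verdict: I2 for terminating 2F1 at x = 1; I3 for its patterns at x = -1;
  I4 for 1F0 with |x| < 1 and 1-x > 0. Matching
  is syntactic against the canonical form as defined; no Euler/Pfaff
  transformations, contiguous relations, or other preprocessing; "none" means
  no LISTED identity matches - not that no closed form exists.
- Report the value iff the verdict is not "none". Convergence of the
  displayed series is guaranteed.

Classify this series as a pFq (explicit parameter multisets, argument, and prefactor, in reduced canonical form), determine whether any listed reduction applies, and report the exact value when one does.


Reduced: x = -1/8, 1F0, upper = {5/11}, lower = {-}, C = 1/4. Verdict: this is binomial (I4) (the 1F0 binomial series: exponent -5/11, x = -1/8). Exact value: (1/4) * (9/8)^(-5/11).

Structural cue: with t_0 = 1/4, roots of the ratio polynomials (prefactor 1/4) are the negated parameters.
Term ratio: r(k) = (-1/8) * (k+5/11) / [(k+1)] - poly over poly, x = (-1/8) from leading terms; C = 1/4 at k = 0.


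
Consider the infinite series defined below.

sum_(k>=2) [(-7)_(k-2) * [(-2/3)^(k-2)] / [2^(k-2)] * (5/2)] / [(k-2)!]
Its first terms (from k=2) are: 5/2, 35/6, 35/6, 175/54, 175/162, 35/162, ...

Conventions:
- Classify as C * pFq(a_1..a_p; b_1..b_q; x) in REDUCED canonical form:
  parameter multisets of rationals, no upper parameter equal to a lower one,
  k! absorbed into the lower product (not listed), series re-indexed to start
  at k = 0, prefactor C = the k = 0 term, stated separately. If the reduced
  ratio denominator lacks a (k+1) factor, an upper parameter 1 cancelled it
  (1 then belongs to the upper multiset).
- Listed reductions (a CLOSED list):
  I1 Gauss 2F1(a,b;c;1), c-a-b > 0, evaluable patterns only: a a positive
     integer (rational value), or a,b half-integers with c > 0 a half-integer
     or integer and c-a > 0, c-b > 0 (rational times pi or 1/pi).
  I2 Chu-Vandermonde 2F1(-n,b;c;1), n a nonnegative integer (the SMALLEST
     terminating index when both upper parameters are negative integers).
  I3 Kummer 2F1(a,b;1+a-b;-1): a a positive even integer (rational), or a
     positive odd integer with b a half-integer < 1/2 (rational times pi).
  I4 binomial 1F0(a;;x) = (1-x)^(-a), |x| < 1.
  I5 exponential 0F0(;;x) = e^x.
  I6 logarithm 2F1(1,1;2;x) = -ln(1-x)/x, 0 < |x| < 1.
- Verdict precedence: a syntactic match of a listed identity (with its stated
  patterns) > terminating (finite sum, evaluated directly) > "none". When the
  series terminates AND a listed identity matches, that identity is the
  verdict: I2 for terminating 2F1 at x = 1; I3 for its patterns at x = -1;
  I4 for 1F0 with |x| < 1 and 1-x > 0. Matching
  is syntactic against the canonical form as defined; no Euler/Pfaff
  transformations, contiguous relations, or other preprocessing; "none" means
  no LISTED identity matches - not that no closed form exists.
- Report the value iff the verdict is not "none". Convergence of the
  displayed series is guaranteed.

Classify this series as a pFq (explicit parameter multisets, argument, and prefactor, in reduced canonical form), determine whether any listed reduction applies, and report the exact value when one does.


The series (x = -1/3) is 1F0: upper {-7}, lower {-}, prefactor 5/2. Verdict (x = -1/3): the binomial series (I4) applies (the 1F0 binomial series: exponent 7, x = -1/3). Value: 40960/2187.

First insight: t_0 = 5/2 here, and the two k-th powers (C = 5/2) combine into one argument.
Step ratio: r(k) = (-1/3) * (k-7) / [(k+1)] - poly over poly, x = (-1/3) from leading terms; C = 5/2 at k = 0.


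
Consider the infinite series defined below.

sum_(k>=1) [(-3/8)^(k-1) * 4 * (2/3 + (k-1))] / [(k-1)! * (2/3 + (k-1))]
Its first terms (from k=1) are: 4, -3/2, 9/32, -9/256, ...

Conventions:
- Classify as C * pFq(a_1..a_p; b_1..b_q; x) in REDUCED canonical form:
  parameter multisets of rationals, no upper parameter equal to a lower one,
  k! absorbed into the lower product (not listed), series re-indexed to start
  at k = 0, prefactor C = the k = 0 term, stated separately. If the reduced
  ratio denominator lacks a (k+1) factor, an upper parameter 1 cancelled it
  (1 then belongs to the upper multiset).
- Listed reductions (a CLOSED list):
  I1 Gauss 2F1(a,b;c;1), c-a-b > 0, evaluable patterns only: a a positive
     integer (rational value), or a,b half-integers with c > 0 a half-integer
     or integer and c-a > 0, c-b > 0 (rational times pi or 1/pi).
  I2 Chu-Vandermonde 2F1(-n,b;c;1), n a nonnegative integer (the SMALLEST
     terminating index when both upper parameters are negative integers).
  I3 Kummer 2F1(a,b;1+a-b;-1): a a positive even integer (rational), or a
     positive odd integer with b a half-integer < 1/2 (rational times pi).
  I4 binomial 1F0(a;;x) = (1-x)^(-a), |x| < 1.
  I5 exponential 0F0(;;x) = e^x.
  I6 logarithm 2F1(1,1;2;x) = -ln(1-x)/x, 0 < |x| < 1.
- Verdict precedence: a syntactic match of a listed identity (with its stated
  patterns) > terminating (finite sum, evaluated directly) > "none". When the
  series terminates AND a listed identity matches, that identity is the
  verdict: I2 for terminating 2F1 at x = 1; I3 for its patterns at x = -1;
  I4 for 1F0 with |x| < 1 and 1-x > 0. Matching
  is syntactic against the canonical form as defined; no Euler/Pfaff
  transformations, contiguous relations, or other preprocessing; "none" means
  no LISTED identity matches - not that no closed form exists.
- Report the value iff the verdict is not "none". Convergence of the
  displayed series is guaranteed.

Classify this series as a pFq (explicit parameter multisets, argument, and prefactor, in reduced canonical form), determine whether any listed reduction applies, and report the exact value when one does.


Prefactor 4, argument -3/8: 0F0 with upper {-} over lower {-}. Verdict: exponential (I5) applies (the 0F0 exponential series at x = -3/8). Its exact value is 4 * e^(-3/8).

Key step: t_0 = 4 here, and the factor k + 2/3 cancels (top and bottom), leaving C = 4.
Consecutive-term ratio: r(k) = (-3/8) * 1 / [(k+1)] - poly over poly, x = (-3/8) from leading terms; C = 4 at k = 0.


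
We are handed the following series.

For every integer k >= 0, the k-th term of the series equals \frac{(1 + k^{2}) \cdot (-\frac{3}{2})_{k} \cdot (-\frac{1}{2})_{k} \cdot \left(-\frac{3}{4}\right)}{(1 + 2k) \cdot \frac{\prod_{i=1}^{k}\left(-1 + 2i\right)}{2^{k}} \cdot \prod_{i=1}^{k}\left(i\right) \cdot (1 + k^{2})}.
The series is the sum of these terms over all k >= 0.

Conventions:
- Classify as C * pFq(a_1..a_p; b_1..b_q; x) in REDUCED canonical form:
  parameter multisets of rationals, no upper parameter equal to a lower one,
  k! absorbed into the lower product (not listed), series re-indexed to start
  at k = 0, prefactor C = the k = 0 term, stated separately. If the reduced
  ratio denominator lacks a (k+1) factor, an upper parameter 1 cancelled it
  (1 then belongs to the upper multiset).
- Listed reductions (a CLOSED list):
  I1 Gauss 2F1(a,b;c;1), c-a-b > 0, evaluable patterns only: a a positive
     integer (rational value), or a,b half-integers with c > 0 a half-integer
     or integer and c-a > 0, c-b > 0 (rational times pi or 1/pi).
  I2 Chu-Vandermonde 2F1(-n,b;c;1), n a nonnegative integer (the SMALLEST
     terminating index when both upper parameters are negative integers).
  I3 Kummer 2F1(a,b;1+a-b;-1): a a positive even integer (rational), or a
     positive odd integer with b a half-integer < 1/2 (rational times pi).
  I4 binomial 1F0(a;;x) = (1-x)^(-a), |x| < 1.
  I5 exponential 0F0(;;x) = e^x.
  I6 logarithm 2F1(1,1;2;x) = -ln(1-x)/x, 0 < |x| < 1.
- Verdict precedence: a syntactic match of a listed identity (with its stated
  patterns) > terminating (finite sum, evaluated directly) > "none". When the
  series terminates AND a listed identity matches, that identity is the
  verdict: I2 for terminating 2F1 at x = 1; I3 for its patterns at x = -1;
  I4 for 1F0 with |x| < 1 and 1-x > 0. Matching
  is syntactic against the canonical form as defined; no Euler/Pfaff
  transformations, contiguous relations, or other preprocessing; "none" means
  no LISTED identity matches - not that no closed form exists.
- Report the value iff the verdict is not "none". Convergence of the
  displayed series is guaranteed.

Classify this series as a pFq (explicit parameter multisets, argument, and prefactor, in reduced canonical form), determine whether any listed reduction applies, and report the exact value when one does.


Classification (C = -\frac{3}{4}): 2F1 with upper {-\frac{3}{2}, -\frac{1}{2}}, lower {\frac{3}{2}}, argument x = 1. Verdict: Gauss (I1, half-integer pattern) matches (x = 1; upper {-\frac{3}{2}, -\frac{1}{2}} half-integers, c = \frac{3}{2} in the evaluable pattern). Hence: \left(-\frac{45}{128}\right) \cdot \pi.

First insight: from the first term -\frac{3}{4}: k^2 + 1 divides numerator and denominator alike; C = -3/4, x = 1 after cancelling.
Ratio: r(k) = 1 * (k-\frac{3}{2}) (k-\frac{1}{2}) / [(k+\frac{3}{2}) (k+1)] - rational; roots negated = parameters, x = 1, C = -\frac{3}{4}.
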